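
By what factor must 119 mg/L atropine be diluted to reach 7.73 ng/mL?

1.54 × 10⁴

Factor = C₀/C_target = 119 mg/L / 7.73 ng/mL = 1.54 × 10⁴.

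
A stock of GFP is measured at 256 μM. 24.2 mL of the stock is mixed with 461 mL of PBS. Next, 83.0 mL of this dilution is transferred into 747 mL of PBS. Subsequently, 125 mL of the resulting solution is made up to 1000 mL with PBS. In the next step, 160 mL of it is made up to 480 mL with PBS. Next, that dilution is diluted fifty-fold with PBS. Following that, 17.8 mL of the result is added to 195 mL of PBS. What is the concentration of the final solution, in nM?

0.0890 nM

Overall dilution factor = 20.05 × 10 × 8 × 3 × 50 × 11.96 = 2.88 × 10⁶.
256 μM / 2.88 × 10⁶ = 8.90 × 10⁻⁵ μM = 0.0890 nM.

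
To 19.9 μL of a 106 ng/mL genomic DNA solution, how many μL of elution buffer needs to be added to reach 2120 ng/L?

2120 ng/L = 2.12 ng/mL.
V₂ = C₁V₁/C₂ = 106 × 19.9 / 2.12 = 995 μL.
Diluent to add = V₂ − V₁ = 995 − 19.9 = 975 μL.

975 μL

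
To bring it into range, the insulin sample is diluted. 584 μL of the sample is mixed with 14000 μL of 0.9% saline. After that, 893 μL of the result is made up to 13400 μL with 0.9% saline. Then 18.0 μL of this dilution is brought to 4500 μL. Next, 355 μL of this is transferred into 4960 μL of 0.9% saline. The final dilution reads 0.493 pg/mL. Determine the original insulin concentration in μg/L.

691 μg/L

Overall dilution factor = 24.97 × 15.01 × 250 × 14.97 = 1.40 × 10⁶.
Original = 0.493 pg/mL × 1.40 × 10⁶ = 6.91 × 10⁵ pg/mL = 691 μg/L.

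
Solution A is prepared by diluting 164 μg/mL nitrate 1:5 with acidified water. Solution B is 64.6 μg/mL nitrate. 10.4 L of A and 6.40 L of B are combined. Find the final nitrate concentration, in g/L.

0.0449 g/L

C_A = 164 μg/mL / 5 = 32.8 μg/mL.
C_mix = (C_A·V_A + C_B·V_B)/(V_A + V_B) = (32.8×10.4 + 64.6×6.40) / 16.80 = 44.9 μg/mL = 0.0449 g/L.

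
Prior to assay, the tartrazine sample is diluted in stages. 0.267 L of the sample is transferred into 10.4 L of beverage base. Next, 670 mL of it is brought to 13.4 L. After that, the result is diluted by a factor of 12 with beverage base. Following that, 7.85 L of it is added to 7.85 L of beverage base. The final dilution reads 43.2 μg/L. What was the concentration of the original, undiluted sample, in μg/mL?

Overall dilution factor = 39.95 × 20 × 12 × 2 = 1.92 × 10⁴.
Original = 43.2 μg/L × 1.92 × 10⁴ = 8.28 × 10⁵ μg/L = 828 μg/mL.

828 μg/mL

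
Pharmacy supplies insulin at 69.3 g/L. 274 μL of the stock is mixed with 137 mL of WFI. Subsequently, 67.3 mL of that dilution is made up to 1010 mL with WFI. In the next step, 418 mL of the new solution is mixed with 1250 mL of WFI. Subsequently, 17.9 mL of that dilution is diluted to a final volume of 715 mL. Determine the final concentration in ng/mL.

57.8 ng/mL

Overall dilution factor = 501 × 15.01 × 3.990 × 39.94 = 1.20 × 10⁶.
69.3 g/L / 1.20 × 10⁶ = 5.78 × 10⁻⁵ g/L = 57.8 ng/mL.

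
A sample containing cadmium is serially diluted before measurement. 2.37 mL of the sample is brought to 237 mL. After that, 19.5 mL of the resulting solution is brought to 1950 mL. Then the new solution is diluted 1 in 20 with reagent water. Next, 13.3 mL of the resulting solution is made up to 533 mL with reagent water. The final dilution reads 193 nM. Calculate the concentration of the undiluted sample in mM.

Overall dilution factor = 100 × 100 × 20 × 40.08 = 8.02 × 10⁶.
Original = 193 nM × 8.02 × 10⁶ = 1.55 × 10⁹ nM = 1550 mM.

1550 mM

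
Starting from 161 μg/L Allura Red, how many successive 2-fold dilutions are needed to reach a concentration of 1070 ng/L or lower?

Need 2ⁿ ≥ 150, so n ≥ log(150)/log(2) = 7.23.
Minimum whole steps: n = 8.

8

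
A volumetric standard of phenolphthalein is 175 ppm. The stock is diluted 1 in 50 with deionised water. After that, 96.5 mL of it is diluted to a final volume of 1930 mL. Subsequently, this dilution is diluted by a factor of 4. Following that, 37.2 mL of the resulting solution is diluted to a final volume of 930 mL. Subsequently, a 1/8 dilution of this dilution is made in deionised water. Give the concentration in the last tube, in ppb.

0.219 ppb

Overall dilution factor = 50 × 20 × 4 × 25 × 8 = 8.00 × 10⁵.
175 ppm / 8.00 × 10⁵ = 2.19 × 10⁻⁴ ppm = 0.219 ppb.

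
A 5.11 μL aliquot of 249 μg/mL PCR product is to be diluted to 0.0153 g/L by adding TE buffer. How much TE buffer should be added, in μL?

0.0153 g/L = 15.3 μg/mL.
V₂ = C₁V₁/C₂ = 249 × 5.11 / 15.3 = 83.2 μL.
Diluent to add = V₂ − V₁ = 83.2 − 5.11 = 78.1 μL.

78.1 μL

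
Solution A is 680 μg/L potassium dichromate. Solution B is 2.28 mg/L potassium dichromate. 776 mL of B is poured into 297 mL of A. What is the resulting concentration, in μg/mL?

C_B = 2.28 mg/L = 2280 μg/L.
C_mix = (C_A·V_A + C_B·V_B)/(V_A + V_B) = (680×297 + 2280×776) / 1073 = 1837 μg/L = 1.84 μg/mL.

1.84 μg/mL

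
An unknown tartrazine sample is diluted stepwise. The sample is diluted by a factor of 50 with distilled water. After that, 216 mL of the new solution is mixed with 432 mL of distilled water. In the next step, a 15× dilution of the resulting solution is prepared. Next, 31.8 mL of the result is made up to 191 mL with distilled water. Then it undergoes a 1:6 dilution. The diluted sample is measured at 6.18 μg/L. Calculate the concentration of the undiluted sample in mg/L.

501 mg/L

Overall dilution factor = 50 × 3 × 15 × 6.006 × 6 = 8.11 × 10⁴.
Original = 6.18 μg/L × 8.11 × 10⁴ = 5.01 × 10⁵ μg/L = 501 mg/L.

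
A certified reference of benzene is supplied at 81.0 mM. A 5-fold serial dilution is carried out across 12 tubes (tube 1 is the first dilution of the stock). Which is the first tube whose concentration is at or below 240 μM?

tube 4

Tube n has concentration 81.0 mM / 5ⁿ.
Need 5ⁿ ≥ 81.0 mM / 240 μM = 338, so n ≥ 3.62.
First such tube: n = 4.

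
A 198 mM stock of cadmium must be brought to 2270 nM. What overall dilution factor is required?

Factor = C₀/C_target = 198 mM / 2270 nM = 8.72 × 10⁴.

8.72 × 10⁴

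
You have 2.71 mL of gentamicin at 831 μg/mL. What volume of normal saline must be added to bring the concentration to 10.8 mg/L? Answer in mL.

10.8 mg/L = 10.8 μg/mL.
V₂ = C₁V₁/C₂ = 831 × 2.71 / 10.8 = 209 mL.
Diluent to add = V₂ − V₁ = 209 − 2.71 = 206 mL.

206 mL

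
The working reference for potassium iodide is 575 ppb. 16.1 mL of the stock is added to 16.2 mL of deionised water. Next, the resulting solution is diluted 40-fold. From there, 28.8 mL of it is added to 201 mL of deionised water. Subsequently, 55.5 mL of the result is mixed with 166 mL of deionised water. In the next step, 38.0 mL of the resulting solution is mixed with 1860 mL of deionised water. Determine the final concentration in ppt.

Overall dilution factor = 2.006 × 40 × 7.979 × 3.991 × 49.95 = 1.28 × 10⁵.
575 ppb / 1.28 × 10⁵ = 4.50 × 10⁻³ ppb = 4.50 ppt.

4.50 ppt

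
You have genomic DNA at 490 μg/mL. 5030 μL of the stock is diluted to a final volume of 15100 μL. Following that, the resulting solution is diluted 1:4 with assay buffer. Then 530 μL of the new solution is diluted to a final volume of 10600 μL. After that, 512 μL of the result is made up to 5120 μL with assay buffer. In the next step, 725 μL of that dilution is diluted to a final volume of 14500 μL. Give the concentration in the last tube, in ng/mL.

Overall dilution factor = 3.002 × 4 × 20 × 10 × 20 = 4.80 × 10⁴.
490 μg/mL / 4.80 × 10⁴ = 0.0102 μg/mL = 10.2 ng/mL.

10.2 ng/mL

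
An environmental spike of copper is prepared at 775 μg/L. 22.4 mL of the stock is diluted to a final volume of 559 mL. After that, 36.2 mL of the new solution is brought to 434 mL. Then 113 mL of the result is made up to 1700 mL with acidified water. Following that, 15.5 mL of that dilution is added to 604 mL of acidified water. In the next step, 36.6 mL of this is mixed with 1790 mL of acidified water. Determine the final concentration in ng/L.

0.0863 ng/L

Overall dilution factor = 24.96 × 11.99 × 15.04 × 39.97 × 49.91 = 8.98 × 10⁶.
775 μg/L / 8.98 × 10⁶ = 8.63 × 10⁻⁵ μg/L = 0.0863 ng/L.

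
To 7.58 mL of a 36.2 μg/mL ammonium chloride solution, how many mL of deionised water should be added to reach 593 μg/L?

593 μg/L = 0.593 μg/mL.
V₂ = C₁V₁/C₂ = 36.2 × 7.58 / 0.593 = 463 mL.
Diluent to add = V₂ − V₁ = 463 − 7.58 = 455 mL.

455 mL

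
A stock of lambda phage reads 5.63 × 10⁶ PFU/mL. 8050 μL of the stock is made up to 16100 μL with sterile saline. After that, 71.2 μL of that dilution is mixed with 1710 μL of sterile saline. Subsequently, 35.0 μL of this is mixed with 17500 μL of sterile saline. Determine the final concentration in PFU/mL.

225 PFU/mL

Overall dilution factor = 2 × 25.02 × 501 = 2.51 × 10⁴.
5.63 × 10⁶ PFU/mL / 2.51 × 10⁴ = 225 PFU/mL.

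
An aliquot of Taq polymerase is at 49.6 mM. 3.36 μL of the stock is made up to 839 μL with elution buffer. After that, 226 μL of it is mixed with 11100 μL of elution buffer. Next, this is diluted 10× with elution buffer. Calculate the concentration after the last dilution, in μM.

Overall dilution factor = 249.7 × 50.12 × 10 = 1.25 × 10⁵.
49.6 mM / 1.25 × 10⁵ = 3.96 × 10⁻⁴ mM = 0.396 μM.

0.396 μM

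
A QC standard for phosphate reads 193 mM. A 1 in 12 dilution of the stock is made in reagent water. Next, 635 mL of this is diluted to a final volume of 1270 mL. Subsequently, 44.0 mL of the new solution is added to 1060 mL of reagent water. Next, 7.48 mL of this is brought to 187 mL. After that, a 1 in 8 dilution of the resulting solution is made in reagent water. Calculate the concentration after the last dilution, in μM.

Overall dilution factor = 12 × 2 × 25.09 × 25 × 8 = 1.20 × 10⁵.
193 mM / 1.20 × 10⁵ = 1.60 × 10⁻³ mM = 1.60 μM.

1.60 μM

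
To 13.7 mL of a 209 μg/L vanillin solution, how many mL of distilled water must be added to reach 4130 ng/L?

4130 ng/L = 4.13 μg/L.
V₂ = C₁V₁/C₂ = 209 × 13.7 / 4.13 = 693 mL.
Diluent to add = V₂ − V₁ = 693 − 13.7 = 680 mL.

680 mL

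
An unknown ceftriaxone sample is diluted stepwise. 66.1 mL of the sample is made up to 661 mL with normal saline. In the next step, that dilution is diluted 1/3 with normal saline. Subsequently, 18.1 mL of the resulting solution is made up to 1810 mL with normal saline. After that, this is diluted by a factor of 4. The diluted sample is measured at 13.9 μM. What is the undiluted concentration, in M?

Overall dilution factor = 10 × 3 × 100 × 4 = 1.20 × 10⁴.
Original = 13.9 μM × 1.20 × 10⁴ = 1.67 × 10⁵ μM = 0.167 M.

0.167 M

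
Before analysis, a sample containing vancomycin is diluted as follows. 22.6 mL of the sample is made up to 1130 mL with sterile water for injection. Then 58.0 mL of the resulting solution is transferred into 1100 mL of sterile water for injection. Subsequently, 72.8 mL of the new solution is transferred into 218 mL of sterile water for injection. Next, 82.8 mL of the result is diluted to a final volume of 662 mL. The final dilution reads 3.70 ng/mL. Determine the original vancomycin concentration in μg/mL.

118 μg/mL

Overall dilution factor = 50 × 19.97 × 3.995 × 7.995 = 3.19 × 10⁴.
Original = 3.70 ng/mL × 3.19 × 10⁴ = 1.18 × 10⁵ ng/mL = 118 μg/mL.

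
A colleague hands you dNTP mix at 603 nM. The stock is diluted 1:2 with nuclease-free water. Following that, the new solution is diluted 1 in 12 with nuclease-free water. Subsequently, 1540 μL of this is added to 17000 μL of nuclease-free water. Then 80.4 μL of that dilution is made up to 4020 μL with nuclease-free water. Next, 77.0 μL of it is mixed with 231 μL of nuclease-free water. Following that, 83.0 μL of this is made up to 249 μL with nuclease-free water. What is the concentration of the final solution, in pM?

3.48 pM

Overall dilution factor = 2 × 12 × 12.04 × 50 × 4 × 3 = 1.73 × 10⁵.
603 nM / 1.73 × 10⁵ = 3.48 × 10⁻³ nM = 3.48 pM.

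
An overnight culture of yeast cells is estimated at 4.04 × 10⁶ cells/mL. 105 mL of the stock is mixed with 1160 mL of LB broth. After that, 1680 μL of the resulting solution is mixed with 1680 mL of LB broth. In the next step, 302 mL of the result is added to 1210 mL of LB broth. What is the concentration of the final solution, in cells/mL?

66.9 cells/mL

Overall dilution factor = 12.05 × 1001 × 5.007 = 6.04 × 10⁴.
4.04 × 10⁶ cells/mL / 6.04 × 10⁴ = 66.9 cells/mL.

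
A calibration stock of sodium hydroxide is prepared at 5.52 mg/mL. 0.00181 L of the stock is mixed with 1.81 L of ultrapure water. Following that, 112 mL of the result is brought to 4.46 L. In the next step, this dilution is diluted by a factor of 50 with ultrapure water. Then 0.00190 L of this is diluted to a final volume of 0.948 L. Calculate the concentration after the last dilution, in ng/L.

5.55 ng/L

Overall dilution factor = 1001 × 39.82 × 50 × 498.9 = 9.94 × 10⁸.
5.52 mg/mL / 9.94 × 10⁸ = 5.55 × 10⁻⁹ mg/mL = 5.55 ng/L.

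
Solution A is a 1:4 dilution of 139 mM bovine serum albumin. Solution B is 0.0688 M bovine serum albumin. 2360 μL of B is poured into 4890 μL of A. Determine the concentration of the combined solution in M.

C_A = 139 mM / 4 = 34.8 mM.
C_B = 0.0688 M = 68.8 mM.
C_mix = (C_A·V_A + C_B·V_B)/(V_A + V_B) = (34.8×4890 + 68.8×2360) / 7250 = 45.8 mM = 0.0458 M.

0.0458 M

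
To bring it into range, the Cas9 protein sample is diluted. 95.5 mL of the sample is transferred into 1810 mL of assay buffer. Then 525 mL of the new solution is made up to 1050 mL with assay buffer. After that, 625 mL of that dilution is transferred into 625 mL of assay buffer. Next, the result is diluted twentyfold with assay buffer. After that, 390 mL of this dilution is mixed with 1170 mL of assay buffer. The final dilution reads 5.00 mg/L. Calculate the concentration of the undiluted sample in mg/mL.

Overall dilution factor = 19.95 × 2 × 2 × 20 × 4 = 6385.
Original = 5.00 mg/L × 6385 = 3.19 × 10⁴ mg/L = 31.9 mg/mL.

31.9 mg/mL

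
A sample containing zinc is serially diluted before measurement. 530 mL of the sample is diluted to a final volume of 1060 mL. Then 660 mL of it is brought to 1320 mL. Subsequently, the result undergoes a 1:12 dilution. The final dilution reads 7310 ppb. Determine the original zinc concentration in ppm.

Overall dilution factor = 2 × 2 × 12 = 48.0.
Original = 7310 ppb × 48.0 = 3.51 × 10⁵ ppb = 351 ppm.

351 ppm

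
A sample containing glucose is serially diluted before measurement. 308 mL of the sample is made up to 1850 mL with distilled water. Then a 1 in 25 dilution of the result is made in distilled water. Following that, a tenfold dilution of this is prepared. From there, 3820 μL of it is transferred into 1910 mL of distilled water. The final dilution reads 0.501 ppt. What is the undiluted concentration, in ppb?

377 ppb

Overall dilution factor = 6.006 × 25 × 10 × 501 = 7.52 × 10⁵.
Original = 0.501 ppt × 7.52 × 10⁵ = 3.77 × 10⁵ ppt = 377 ppb.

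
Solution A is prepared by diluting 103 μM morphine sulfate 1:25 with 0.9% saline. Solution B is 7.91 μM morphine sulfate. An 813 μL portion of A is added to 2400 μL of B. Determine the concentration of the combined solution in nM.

6950 nM

C_A = 103 μM / 25 = 4.12 μM.
C_mix = (C_A·V_A + C_B·V_B)/(V_A + V_B) = (4.12×813 + 7.91×2400) / 3213 = 6.95 μM = 6950 nM.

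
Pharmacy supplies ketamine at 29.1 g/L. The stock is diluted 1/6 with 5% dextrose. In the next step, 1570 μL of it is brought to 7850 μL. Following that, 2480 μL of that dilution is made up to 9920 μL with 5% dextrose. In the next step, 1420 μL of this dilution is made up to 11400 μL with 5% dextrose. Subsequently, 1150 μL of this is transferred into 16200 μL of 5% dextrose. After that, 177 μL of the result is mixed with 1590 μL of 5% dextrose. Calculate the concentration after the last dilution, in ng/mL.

201 ng/mL

Overall dilution factor = 6 × 5 × 4 × 8.028 × 15.09 × 9.983 = 1.45 × 10⁵.
29.1 g/L / 1.45 × 10⁵ = 2.01 × 10⁻⁴ g/L = 201 ng/mL.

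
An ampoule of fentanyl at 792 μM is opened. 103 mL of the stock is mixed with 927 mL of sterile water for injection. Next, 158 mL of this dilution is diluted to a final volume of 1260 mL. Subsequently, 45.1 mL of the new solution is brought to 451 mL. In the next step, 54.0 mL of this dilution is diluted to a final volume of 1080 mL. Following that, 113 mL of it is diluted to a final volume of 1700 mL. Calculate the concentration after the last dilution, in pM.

3300 pM

Overall dilution factor = 10 × 7.975 × 10 × 20 × 15.04 = 2.40 × 10⁵.
792 μM / 2.40 × 10⁵ = 3.30 × 10⁻³ μM = 3300 pM.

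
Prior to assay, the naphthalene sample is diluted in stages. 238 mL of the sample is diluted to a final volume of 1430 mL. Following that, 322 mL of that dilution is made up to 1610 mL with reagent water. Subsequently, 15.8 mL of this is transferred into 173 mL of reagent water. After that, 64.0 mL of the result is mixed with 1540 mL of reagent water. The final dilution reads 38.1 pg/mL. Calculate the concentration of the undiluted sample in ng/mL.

343 ng/mL

Overall dilution factor = 6.008 × 5 × 11.95 × 25.06 = 8997.
Original = 38.1 pg/mL × 8997 = 3.43 × 10⁵ pg/mL = 343 ng/mL.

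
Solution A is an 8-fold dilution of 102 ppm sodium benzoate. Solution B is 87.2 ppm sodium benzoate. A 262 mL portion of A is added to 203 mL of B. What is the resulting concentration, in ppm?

45.3 ppm

C_A = 102 ppm / 8 = 12.8 ppm.
C_mix = (C_A·V_A + C_B·V_B)/(V_A + V_B) = (12.8×262 + 87.2×203) / 465.0 = 45.3 ppm.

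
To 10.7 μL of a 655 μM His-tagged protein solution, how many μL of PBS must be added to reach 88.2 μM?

V₂ = C₁V₁/C₂ = 655 × 10.7 / 88.2 = 79.5 μL.
Diluent to add = V₂ − V₁ = 79.5 − 10.7 = 68.8 μL.

68.8 μL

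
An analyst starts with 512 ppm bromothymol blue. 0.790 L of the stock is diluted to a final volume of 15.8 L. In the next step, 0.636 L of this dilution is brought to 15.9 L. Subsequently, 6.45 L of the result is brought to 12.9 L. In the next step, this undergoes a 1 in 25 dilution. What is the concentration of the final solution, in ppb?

Overall dilution factor = 20 × 25 × 2 × 25 = 2.50 × 10⁴.
512 ppm / 2.50 × 10⁴ = 0.0205 ppm = 20.5 ppb.

20.5 ppb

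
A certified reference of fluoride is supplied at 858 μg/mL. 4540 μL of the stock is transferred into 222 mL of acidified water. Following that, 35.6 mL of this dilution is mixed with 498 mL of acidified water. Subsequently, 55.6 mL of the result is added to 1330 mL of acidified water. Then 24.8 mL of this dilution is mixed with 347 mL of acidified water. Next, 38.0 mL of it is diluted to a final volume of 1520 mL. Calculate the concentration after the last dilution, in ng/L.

76.8 ng/L

Overall dilution factor = 49.90 × 14.99 × 24.92 × 14.99 × 40 = 1.12 × 10⁷.
858 μg/mL / 1.12 × 10⁷ = 7.68 × 10⁻⁵ μg/mL = 76.8 ng/L.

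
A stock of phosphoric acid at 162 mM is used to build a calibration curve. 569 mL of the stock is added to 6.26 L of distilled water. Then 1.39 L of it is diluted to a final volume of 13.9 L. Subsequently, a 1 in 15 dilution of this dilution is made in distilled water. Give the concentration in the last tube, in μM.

Overall dilution factor = 12.00 × 10 × 15 = 1800.
162 mM / 1800 = 0.0900 mM = 90.0 μM.

90.0 μM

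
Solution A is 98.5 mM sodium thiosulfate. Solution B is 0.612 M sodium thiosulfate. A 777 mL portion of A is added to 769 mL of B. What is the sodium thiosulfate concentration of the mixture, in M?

C_B = 0.612 M = 612 mM.
C_mix = (C_A·V_A + C_B·V_B)/(V_A + V_B) = (98.5×777 + 612×769) / 1546 = 354 mM = 0.354 M.

0.354 M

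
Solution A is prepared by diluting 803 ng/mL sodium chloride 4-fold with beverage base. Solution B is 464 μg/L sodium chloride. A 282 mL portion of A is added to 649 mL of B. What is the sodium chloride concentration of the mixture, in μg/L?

384 μg/L

C_A = 803 ng/mL / 4 = 201 ng/mL.
C_B = 464 μg/L = 464 ng/mL.
C_mix = (C_A·V_A + C_B·V_B)/(V_A + V_B) = (201×282 + 464×649) / 931.0 = 384 ng/mL = 384 μg/L.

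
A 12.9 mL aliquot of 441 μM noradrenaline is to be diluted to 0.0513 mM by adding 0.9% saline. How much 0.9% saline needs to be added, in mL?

98.0 mL

0.0513 mM = 51.3 μM.
V₂ = C₁V₁/C₂ = 441 × 12.9 / 51.3 = 111 mL.
Diluent to add = V₂ − V₁ = 111 − 12.9 = 98.0 mL.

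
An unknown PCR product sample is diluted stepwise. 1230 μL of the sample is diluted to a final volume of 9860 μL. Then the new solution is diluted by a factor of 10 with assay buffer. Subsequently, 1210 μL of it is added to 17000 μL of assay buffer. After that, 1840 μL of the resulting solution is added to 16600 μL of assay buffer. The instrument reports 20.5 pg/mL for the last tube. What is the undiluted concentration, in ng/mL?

Overall dilution factor = 8.016 × 10 × 15.05 × 10.02 = 1.21 × 10⁴.
Original = 20.5 pg/mL × 1.21 × 10⁴ = 2.48 × 10⁵ pg/mL = 248 ng/mL.

248 ng/mL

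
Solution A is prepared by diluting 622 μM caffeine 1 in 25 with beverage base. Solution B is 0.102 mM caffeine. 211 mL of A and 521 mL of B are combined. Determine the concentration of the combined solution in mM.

0.0798 mM

C_A = 622 μM / 25 = 24.9 μM.
C_B = 0.102 mM = 102 μM.
C_mix = (C_A·V_A + C_B·V_B)/(V_A + V_B) = (24.9×211 + 102×521) / 732.0 = 79.8 μM = 0.0798 mM.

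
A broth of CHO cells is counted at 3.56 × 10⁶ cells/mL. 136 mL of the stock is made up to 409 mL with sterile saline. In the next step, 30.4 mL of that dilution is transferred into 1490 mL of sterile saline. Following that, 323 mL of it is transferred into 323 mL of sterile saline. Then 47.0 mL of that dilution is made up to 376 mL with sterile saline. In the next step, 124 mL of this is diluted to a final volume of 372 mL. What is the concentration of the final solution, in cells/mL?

Overall dilution factor = 3.007 × 50.01 × 2 × 8 × 3 = 7220.
3.56 × 10⁶ cells/mL / 7220 = 493 cells/mL.

493 cells/mL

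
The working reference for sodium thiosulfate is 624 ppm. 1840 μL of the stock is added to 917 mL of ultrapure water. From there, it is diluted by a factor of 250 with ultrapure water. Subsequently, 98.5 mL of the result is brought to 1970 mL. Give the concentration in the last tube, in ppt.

250 ppt

Overall dilution factor = 499.4 × 250 × 20 = 2.50 × 10⁶.
624 ppm / 2.50 × 10⁶ = 2.50 × 10⁻⁴ ppm = 250 ppt.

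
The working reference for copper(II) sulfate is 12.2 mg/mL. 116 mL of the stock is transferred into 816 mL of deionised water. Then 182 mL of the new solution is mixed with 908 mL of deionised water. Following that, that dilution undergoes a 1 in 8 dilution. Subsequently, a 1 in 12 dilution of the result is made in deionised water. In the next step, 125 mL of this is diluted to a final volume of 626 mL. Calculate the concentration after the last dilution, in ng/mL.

Overall dilution factor = 8.034 × 5.989 × 8 × 12 × 5.008 = 2.31 × 10⁴.
12.2 mg/mL / 2.31 × 10⁴ = 5.27 × 10⁻⁴ mg/mL = 527 ng/mL.

527 ng/mL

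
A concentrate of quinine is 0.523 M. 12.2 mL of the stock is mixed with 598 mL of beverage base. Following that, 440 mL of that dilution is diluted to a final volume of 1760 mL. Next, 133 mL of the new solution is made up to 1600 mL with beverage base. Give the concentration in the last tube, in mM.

Overall dilution factor = 50.02 × 4 × 12.03 = 2407.
0.523 M / 2407 = 2.17 × 10⁻⁴ M = 0.217 mM.

0.217 mM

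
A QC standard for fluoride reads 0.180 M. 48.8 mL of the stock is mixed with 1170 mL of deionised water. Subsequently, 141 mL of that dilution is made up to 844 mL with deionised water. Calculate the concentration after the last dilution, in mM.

1.20 mM

Overall dilution factor = 24.98 × 5.986 = 149.
0.180 M / 149 = 1.20 × 10⁻³ M = 1.20 mM.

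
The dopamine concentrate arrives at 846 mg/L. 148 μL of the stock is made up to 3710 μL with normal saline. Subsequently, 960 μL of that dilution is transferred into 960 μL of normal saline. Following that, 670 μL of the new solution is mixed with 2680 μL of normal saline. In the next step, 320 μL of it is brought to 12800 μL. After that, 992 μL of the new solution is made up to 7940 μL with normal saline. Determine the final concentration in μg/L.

10.5 μg/L

Overall dilution factor = 25.07 × 2 × 5 × 40 × 8.004 = 8.03 × 10⁴.
846 mg/L / 8.03 × 10⁴ = 0.0105 mg/L = 10.5 μg/L.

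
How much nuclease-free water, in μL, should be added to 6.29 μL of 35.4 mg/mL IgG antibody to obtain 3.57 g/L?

56.1 μL

3.57 g/L = 3.57 mg/mL.
V₂ = C₁V₁/C₂ = 35.4 × 6.29 / 3.57 = 62.4 μL.
Diluent to add = V₂ − V₁ = 62.4 − 6.29 = 56.1 μL.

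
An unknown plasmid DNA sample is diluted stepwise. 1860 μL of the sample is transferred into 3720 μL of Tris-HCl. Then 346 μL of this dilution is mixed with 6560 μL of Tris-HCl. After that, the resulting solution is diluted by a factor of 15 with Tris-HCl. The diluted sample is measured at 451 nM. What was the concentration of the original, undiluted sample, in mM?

Overall dilution factor = 3 × 19.96 × 15 = 898.
Original = 451 nM × 898 = 4.05 × 10⁵ nM = 0.405 mM.

0.405 mM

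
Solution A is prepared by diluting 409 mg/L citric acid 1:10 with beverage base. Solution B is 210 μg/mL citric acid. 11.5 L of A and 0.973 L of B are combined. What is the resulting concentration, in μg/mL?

54.1 μg/mL

C_A = 409 mg/L / 10 = 40.9 mg/L.
C_B = 210 μg/mL = 210 mg/L.
C_mix = (C_A·V_A + C_B·V_B)/(V_A + V_B) = (40.9×11.5 + 210×0.973) / 12.47 = 54.1 mg/L = 54.1 μg/mL.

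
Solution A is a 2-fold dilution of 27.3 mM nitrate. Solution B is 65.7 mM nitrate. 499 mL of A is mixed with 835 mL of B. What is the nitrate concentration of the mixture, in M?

C_A = 27.3 mM / 2 = 13.7 mM.
C_mix = (C_A·V_A + C_B·V_B)/(V_A + V_B) = (13.7×499 + 65.7×835) / 1334 = 46.2 mM = 0.0462 M.

0.0462 M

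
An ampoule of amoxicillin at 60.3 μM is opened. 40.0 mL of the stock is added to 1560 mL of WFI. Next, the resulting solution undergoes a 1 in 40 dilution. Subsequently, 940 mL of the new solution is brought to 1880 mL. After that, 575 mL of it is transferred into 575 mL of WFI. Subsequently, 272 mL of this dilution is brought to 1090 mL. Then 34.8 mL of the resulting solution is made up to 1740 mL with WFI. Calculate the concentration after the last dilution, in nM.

0.0470 nM

Overall dilution factor = 40 × 40 × 2 × 2 × 4.007 × 50 = 1.28 × 10⁶.
60.3 μM / 1.28 × 10⁶ = 4.70 × 10⁻⁵ μM = 0.0470 nM.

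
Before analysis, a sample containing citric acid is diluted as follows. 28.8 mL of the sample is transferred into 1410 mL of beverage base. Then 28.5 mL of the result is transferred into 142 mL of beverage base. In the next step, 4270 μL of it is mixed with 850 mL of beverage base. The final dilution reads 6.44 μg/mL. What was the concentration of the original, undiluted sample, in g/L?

Overall dilution factor = 49.96 × 5.982 × 200.1 = 5.98 × 10⁴.
Original = 6.44 μg/mL × 5.98 × 10⁴ = 3.85 × 10⁵ μg/mL = 385 g/L.

385 g/L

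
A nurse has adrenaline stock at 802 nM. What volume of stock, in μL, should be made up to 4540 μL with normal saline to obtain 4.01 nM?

22.7 μL

V₁ = C₂V₂/C₁ = 4.01 × 4540 / 802 = 22.7 μL.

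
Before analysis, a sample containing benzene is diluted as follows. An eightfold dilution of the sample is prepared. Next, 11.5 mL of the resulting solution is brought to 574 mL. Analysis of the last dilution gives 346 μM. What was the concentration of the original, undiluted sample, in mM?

138 mM

Overall dilution factor = 8 × 49.91 = 399.
Original = 346 μM × 399 = 1.38 × 10⁵ μM = 138 mM.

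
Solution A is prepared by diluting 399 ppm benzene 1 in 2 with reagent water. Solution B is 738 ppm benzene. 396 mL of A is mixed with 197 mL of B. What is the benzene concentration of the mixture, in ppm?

378 ppm

C_A = 399 ppm / 2 = 200 ppm.
C_mix = (C_A·V_A + C_B·V_B)/(V_A + V_B) = (200×396 + 738×197) / 593.0 = 378 ppm.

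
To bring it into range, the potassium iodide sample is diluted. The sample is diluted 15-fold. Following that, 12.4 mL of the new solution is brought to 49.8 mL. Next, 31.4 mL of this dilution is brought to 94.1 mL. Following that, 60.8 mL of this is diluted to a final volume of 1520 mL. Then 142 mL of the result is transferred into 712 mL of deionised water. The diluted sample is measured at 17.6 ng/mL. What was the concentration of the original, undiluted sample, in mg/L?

Overall dilution factor = 15 × 4.016 × 2.997 × 25 × 6.014 = 2.71 × 10⁴.
Original = 17.6 ng/mL × 2.71 × 10⁴ = 4.78 × 10⁵ ng/mL = 478 mg/L.

478 mg/L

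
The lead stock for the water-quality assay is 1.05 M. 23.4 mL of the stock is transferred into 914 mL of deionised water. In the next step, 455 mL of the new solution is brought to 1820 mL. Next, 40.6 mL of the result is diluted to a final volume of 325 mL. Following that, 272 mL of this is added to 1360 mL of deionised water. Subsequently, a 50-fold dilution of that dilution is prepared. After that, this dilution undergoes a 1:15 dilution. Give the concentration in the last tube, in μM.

Overall dilution factor = 40.06 × 4 × 8.005 × 6 × 50 × 15 = 5.77 × 10⁶.
1.05 M / 5.77 × 10⁶ = 1.82 × 10⁻⁷ M = 0.182 μM.

0.182 μM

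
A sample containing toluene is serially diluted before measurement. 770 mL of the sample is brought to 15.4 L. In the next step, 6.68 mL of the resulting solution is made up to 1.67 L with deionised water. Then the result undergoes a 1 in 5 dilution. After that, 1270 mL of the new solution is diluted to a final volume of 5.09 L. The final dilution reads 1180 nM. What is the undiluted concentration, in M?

0.118 M

Overall dilution factor = 20 × 250 × 5 × 4.008 = 1.00 × 10⁵.
Original = 1180 nM × 1.00 × 10⁵ = 1.18 × 10⁸ nM = 0.118 M.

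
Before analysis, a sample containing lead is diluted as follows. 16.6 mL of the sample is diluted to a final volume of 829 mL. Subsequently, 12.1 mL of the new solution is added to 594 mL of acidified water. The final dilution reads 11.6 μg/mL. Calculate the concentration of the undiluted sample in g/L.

Overall dilution factor = 49.94 × 50.09 = 2502.
Original = 11.6 μg/mL × 2502 = 2.90 × 10⁴ μg/mL = 29.0 g/L.

29.0 g/L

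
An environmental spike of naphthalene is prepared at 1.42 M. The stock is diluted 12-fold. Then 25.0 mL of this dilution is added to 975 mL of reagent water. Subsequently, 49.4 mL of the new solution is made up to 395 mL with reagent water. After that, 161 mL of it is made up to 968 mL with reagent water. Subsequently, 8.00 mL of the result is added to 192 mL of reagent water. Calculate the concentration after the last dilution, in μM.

2.46 μM

Overall dilution factor = 12 × 40 × 7.996 × 6.012 × 25 = 5.77 × 10⁵.
1.42 M / 5.77 × 10⁵ = 2.46 × 10⁻⁶ M = 2.46 μM.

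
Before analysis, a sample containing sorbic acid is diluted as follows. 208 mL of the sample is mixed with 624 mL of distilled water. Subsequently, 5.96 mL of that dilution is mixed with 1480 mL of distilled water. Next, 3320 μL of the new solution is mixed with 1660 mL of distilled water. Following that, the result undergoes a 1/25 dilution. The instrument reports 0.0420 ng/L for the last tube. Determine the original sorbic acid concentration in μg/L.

525 μg/L

Overall dilution factor = 4 × 249.3 × 501 × 25 = 1.25 × 10⁷.
Original = 0.0420 ng/L × 1.25 × 10⁷ = 5.25 × 10⁵ ng/L = 525 μg/L.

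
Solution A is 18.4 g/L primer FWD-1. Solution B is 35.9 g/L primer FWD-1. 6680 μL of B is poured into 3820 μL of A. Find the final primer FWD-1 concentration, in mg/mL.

29.5 mg/mL

C_mix = (C_A·V_A + C_B·V_B)/(V_A + V_B) = (18.4×3820 + 35.9×6680) / 10500 = 29.5 g/L = 29.5 mg/mL.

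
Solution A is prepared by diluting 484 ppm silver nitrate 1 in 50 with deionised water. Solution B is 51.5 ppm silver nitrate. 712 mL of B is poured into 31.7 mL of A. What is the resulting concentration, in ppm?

49.7 ppm

C_A = 484 ppm / 50 = 9.68 ppm.
C_mix = (C_A·V_A + C_B·V_B)/(V_A + V_B) = (9.68×31.7 + 51.5×712) / 743.7 = 49.7 ppm.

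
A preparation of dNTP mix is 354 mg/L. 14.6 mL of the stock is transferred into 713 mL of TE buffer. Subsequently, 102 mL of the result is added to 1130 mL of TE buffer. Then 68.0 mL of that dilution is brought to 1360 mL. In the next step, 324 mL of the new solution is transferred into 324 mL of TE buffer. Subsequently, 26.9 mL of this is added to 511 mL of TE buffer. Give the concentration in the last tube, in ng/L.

Overall dilution factor = 49.84 × 12.08 × 20 × 2 × 20.00 = 4.81 × 10⁵.
354 mg/L / 4.81 × 10⁵ = 7.35 × 10⁻⁴ mg/L = 735 ng/L.

735 ng/L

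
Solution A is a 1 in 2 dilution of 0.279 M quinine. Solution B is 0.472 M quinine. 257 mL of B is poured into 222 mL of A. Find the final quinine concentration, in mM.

318 mM

C_A = 0.279 M / 2 = 0.140 M.
C_mix = (C_A·V_A + C_B·V_B)/(V_A + V_B) = (0.140×222 + 0.472×257) / 479.0 = 0.318 M = 318 mM.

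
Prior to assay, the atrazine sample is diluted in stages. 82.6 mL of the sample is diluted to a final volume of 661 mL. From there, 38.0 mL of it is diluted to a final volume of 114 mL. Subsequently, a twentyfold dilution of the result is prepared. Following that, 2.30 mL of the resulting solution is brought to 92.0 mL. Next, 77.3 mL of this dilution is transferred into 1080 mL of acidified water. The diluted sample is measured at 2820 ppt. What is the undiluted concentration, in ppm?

Overall dilution factor = 8.002 × 3 × 20 × 40 × 14.97 = 2.88 × 10⁵.
Original = 2820 ppt × 2.88 × 10⁵ = 8.11 × 10⁸ ppt = 811 ppm.

811 ppm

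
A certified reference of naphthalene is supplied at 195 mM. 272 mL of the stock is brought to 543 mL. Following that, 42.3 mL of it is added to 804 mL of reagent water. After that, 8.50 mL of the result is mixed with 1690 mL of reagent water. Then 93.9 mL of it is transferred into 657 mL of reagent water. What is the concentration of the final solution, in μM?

Overall dilution factor = 1.996 × 20.01 × 199.8 × 7.997 = 6.38 × 10⁴.
195 mM / 6.38 × 10⁴ = 3.06 × 10⁻³ mM = 3.06 μM.

3.06 μM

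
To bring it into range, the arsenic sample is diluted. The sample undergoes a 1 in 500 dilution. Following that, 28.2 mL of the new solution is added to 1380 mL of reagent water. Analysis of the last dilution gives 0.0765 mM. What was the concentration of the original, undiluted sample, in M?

Overall dilution factor = 500 × 49.94 = 2.50 × 10⁴.
Original = 0.0765 mM × 2.50 × 10⁴ = 1910 mM = 1.91 M.

1.91 M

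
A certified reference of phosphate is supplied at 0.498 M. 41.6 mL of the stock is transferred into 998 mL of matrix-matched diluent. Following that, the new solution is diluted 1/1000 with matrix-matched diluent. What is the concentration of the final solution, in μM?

Overall dilution factor = 24.99 × 1000 = 2.50 × 10⁴.
0.498 M / 2.50 × 10⁴ = 1.99 × 10⁻⁵ M = 19.9 μM.

19.9 μM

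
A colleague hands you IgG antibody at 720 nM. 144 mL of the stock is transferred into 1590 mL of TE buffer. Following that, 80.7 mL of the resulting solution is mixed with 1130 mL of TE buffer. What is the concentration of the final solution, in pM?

3990 pM

Overall dilution factor = 12.04 × 15.00 = 181.
720 nM / 181 = 3.99 nM = 3990 pM.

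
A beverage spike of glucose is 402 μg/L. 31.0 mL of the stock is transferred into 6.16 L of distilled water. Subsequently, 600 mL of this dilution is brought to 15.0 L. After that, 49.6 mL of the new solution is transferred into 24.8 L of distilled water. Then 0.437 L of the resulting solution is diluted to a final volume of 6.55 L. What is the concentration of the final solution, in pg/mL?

Overall dilution factor = 199.7 × 25 × 501 × 14.99 = 3.75 × 10⁷.
402 μg/L / 3.75 × 10⁷ = 1.07 × 10⁻⁵ μg/L = 0.0107 pg/mL.

0.0107 pg/mL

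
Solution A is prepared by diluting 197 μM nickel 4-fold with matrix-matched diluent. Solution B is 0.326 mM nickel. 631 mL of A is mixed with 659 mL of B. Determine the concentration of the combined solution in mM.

C_A = 197 μM / 4 = 49.2 μM.
C_B = 0.326 mM = 326 μM.
C_mix = (C_A·V_A + C_B·V_B)/(V_A + V_B) = (49.2×631 + 326×659) / 1290 = 191 μM = 0.191 mM.

0.191 mM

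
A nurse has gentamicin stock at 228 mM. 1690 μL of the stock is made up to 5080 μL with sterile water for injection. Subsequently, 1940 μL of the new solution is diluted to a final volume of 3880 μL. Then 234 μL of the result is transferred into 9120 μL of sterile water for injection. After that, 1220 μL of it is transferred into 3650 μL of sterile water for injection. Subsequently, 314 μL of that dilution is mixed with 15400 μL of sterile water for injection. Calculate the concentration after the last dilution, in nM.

Overall dilution factor = 3.006 × 2 × 39.97 × 3.992 × 50.04 = 4.80 × 10⁴.
228 mM / 4.80 × 10⁴ = 4.75 × 10⁻³ mM = 4750 nM.

4750 nM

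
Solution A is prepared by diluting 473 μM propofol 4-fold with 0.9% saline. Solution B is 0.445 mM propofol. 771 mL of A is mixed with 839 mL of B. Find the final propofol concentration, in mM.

C_A = 473 μM / 4 = 118 μM.
C_B = 0.445 mM = 445 μM.
C_mix = (C_A·V_A + C_B·V_B)/(V_A + V_B) = (118×771 + 445×839) / 1610 = 289 μM = 0.289 mM.

0.289 mM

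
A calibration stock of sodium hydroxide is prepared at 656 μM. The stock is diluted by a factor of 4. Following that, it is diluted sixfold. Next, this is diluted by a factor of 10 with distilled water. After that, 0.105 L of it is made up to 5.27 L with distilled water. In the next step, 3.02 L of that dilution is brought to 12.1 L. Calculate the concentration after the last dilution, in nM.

13.6 nM

Overall dilution factor = 4 × 6 × 10 × 50.19 × 4.007 = 4.83 × 10⁴.
656 μM / 4.83 × 10⁴ = 0.0136 μM = 13.6 nM.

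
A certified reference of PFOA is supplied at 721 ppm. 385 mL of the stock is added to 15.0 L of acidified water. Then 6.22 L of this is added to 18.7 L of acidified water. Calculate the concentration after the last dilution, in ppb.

Overall dilution factor = 39.96 × 4.006 = 160.
721 ppm / 160 = 4.50 ppm = 4500 ppb.

4500 ppb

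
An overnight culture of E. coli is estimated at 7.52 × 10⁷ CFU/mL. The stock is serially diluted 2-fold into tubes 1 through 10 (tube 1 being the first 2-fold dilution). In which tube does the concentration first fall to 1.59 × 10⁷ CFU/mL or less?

tube 3

Tube n has concentration 7.52 × 10⁷ CFU/mL / 2ⁿ.
Need 2ⁿ ≥ 7.52 × 10⁷ CFU/mL / 1.59 × 10⁷ CFU/mL = 4.73, so n ≥ 2.24.
First such tube: n = 3.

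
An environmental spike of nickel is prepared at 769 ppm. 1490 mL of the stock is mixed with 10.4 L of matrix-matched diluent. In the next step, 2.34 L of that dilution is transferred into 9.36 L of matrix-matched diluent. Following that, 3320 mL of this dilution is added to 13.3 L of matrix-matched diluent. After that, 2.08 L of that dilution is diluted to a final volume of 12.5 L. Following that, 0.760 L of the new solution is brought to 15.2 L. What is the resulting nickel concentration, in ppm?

Overall dilution factor = 7.980 × 5 × 5.006 × 6.010 × 20 = 2.40 × 10⁴.
769 ppm / 2.40 × 10⁴ = 0.0320 ppm.

0.0320 ppm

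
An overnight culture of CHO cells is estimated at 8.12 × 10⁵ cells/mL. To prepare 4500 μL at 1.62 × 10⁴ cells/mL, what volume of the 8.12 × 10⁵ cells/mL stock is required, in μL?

V₁ = C₂V₂/C₁ = 1.62 × 10⁴ × 4500 / 8.12 × 10⁵ = 89.8 μL.

89.8 μL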